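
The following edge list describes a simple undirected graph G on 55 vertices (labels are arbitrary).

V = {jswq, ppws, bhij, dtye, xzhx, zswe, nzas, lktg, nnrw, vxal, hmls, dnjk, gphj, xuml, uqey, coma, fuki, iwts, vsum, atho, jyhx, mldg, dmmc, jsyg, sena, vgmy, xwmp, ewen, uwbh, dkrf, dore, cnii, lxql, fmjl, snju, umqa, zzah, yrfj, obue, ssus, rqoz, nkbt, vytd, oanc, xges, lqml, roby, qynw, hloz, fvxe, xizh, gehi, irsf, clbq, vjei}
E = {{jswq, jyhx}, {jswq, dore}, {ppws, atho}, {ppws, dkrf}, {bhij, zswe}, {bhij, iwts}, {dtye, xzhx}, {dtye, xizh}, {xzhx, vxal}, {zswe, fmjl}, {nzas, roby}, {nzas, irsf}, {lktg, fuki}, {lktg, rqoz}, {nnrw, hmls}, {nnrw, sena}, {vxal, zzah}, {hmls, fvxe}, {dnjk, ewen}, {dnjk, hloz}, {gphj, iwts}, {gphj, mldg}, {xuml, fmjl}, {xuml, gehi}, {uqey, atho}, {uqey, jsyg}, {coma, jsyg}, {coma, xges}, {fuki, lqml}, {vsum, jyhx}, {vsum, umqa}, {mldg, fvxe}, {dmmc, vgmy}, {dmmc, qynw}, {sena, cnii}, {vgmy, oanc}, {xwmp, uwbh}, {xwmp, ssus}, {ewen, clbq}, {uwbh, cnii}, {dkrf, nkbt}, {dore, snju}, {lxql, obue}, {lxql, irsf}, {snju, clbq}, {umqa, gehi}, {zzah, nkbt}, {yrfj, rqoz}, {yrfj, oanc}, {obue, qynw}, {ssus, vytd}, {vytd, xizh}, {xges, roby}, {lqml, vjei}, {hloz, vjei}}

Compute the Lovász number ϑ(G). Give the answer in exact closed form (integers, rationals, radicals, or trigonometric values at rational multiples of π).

deg(sena) = 2; N(sena) = {nnrw, cnii}.
Vertex ewen has 2 neighbors: dnjk, clbq.
deg(cnii) = 2; N(cnii) = {sena, uwbh}.
deg(vxal) = 2; N(vxal) = {xzhx, zzah}.
2-regular, N=55; a single 55-cycle (edge-transitive).
Distinct eigenvalues (to 6 d.p.): [2.0, 1.986963, 1.948024, 1.883689, 1.794797, 1.682507, 1.548283, 1.393875, 1.221296, 1.032795, 0.83083, 0.618034, 0.397181, 0.17115, -0.057112, -0.28463, -0.508437, -0.725615, -0.933335, -1.128886, -1.309721, -1.473482, -1.618034, -1.741492, -1.842247, -1.918986, -1.970708, -1.996738].
ϑ = −N·λ_min/(λ_max−λ_min) = −55·(-2*cos(pi/55))/(2−(-2*cos(pi/55))) = 55*cos(pi/55)/(cos(pi/55) + 1).
≈ 27.477556878 (to 9 d.p.).
Sandwich: α(G)=27 ≤ ϑ(G)=55*cos(pi/55)/(cos(pi/55) + 1) ≤ χ(Ḡ)=28 (both strict).

55*cos(pi/55)/(cos(pi/55) + 1)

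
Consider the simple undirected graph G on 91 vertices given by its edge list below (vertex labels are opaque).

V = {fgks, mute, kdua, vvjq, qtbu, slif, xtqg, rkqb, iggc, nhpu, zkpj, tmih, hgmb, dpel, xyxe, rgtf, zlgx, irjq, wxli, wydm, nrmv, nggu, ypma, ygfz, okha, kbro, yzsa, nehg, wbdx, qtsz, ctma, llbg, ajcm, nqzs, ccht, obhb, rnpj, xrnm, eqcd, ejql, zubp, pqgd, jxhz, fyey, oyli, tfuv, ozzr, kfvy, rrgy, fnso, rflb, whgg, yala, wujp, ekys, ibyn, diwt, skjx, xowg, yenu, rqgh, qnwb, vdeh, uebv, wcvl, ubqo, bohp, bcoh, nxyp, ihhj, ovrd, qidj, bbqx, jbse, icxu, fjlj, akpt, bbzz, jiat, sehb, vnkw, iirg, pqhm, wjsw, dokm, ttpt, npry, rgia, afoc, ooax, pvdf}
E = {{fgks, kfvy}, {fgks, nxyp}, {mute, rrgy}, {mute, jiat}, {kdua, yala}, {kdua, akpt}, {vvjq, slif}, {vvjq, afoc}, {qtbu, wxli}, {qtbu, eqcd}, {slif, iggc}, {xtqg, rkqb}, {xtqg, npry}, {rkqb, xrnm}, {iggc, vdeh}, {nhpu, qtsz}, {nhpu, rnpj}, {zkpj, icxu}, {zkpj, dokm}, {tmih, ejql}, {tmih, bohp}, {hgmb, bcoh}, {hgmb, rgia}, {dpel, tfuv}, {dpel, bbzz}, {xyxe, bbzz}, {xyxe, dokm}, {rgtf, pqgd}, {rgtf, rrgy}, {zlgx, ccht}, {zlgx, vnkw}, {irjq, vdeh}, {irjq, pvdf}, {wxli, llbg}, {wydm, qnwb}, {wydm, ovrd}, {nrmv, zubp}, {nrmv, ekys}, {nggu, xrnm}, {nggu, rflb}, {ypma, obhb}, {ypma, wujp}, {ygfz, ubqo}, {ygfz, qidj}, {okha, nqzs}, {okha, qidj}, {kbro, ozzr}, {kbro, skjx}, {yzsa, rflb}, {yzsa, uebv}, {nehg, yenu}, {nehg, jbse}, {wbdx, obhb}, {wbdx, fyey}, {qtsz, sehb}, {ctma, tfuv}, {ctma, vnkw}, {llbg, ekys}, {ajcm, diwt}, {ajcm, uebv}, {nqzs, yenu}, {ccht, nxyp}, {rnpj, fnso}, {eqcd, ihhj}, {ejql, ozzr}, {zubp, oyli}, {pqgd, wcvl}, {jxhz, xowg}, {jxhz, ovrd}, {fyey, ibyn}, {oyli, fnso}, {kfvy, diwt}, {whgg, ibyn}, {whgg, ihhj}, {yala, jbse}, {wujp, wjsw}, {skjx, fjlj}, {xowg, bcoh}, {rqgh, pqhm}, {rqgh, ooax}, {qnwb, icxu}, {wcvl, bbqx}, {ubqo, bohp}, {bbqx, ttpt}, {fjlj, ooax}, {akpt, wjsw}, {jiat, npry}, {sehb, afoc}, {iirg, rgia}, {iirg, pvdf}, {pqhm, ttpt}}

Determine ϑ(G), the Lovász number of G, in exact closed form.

deg(nqzs) = 2; N(nqzs) = {okha, yenu}.
Vertex ygfz has 2 neighbors: ubqo, qidj.
N(mute) = {rrgy, jiat}, |N(mute)| = 2.
Vertex rrgy has 2 neighbors: mute, rgtf.
Regular of degree 2 on 91 vertices: this is C_{91}, the 91-cycle.
spec(A) ≈ [2.0, 1.995235, 1.980961, 1.957247, 1.924206, 1.881995, 1.830816, 1.770912, 1.702569, 1.626112, 1.541906, 1.450353, 1.351887, 1.24698, 1.136129, 1.019865, 0.898741, 0.773333, 0.644241, 0.512078, 0.377475, 0.241073, 0.103523, -0.034521, -0.172401, -0.309459, -0.445042, -0.578504, -0.70921, -0.836536, -0.959875, -1.07864, -1.192265, -1.300208, -1.401955, -1.497021, -1.584954, -1.665333, -1.737776, -1.801938, -1.857512, -1.904235, -1.941884, -1.970278, -1.989283, -1.998808] (distinct, 6 d.p.).
Lovász (edge-transitive): ϑ = −91·(-2*cos(pi/91))/((2)−(-2*cos(pi/91))) = 91*cos(pi/91)/(cos(pi/91) + 1).
= 45.4864… (decimal).
α=45, χ(Ḡ)=46; ϑ=91*cos(pi/91)/(cos(pi/91) + 1) lies between (both strict).

91*cos(pi/91)/(cos(pi/91) + 1)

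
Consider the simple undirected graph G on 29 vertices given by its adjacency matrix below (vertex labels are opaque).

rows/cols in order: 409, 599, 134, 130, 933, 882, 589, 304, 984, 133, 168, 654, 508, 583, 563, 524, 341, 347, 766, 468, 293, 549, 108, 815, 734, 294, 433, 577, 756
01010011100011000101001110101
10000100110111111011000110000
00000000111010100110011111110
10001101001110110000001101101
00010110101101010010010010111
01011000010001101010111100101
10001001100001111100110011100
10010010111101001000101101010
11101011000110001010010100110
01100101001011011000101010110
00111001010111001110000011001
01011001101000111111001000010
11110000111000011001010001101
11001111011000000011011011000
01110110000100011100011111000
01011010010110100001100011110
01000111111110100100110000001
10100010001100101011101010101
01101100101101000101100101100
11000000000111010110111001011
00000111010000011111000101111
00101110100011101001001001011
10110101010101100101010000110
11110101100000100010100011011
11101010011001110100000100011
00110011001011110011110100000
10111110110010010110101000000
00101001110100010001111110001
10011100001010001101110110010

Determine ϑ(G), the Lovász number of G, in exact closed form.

sqrt(29)

Vertex 756 has 14 neighbors: 409, 130, 933, 882, 168, 508, 341, 347, 468, 293, 549, 815, 734, 577.
Vertex 347 has 14 neighbors: 409, 134, 589, 168, 654, 563, 341, 766, 468, 293, 108, 734, 433, 756.
Vertex 933 has 14 neighbors: 130, 882, 589, 984, 168, 654, 583, 524, 766, 549, 734, 433, 577, 756.
Vertex 654 has 14 neighbors: 599, 130, 933, 304, 984, 168, 563, 524, 341, 347, 766, 468, 108, 577.
14-regular, N=29; SR(29,14,6,7) — a Paley graph.
The 3 distinct eigenvalues: [14.0, 2.19258, -3.19258].
ϑ = −N·λ_min/(λ_max−λ_min) = −29·(-sqrt(29)/2 - 1/2)/(14−(-sqrt(29)/2 - 1/2)) = sqrt(29).
= 5.385165… (decimal).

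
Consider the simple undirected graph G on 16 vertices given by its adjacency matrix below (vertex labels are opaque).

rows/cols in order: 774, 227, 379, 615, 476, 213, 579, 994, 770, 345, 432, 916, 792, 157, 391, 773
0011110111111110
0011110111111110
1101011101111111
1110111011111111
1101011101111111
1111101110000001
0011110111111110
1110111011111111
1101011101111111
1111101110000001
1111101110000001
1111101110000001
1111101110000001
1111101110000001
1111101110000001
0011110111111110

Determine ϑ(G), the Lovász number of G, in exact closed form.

N(345) = {774, 227, 379, 615, 476, 579, 994, 770, 773}, |N(345)| = 9.
deg(792) = 9; N(792) = {774, 227, 379, 615, 476, 579, 994, 770, 773}.
Vertex 916 has 9 neighbors: 774, 227, 379, 615, 476, 579, 994, 770, 773.
Vertex 579 has 12 neighbors: 379, 615, 476, 213, 994, 770, 345, 432, 916, 792, 157, 391.
Complete multipartite on [7, 4, 3, 2]: sandwich collapses at ϑ=7.
ϑ(G) ≈ 7.0000000.
7 ≤ 7 ≤ 7: collapsed.

7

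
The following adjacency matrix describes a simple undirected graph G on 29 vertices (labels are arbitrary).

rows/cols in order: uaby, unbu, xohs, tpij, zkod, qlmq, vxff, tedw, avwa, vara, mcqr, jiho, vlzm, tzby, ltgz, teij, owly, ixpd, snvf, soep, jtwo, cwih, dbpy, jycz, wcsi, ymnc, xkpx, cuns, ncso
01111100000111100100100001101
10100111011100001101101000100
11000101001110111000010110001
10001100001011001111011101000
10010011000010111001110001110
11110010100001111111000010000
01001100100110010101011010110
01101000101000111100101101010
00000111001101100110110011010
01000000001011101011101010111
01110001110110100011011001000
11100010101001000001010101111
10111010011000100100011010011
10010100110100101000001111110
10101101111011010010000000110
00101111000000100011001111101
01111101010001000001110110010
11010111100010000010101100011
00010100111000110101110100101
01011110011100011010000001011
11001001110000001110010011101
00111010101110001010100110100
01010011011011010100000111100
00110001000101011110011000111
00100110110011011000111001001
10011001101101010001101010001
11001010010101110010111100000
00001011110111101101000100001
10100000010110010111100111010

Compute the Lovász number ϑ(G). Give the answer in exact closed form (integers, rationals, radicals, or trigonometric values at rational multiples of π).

sqrt(29)

deg(ixpd) = 14; N(ixpd) = {uaby, unbu, tpij, qlmq, vxff, tedw, avwa, vlzm, snvf, jtwo, dbpy, jycz, cuns, ncso}.
deg(tpij) = 14; N(tpij) = {uaby, zkod, qlmq, mcqr, vlzm, tzby, owly, ixpd, snvf, soep, cwih, dbpy, jycz, ymnc}.
Vertex tedw has 14 neighbors: unbu, xohs, zkod, avwa, mcqr, ltgz, teij, owly, ixpd, jtwo, dbpy, jycz, ymnc, cuns.
Vertex snvf has 14 neighbors: tpij, qlmq, avwa, vara, mcqr, ltgz, teij, ixpd, soep, jtwo, cwih, jycz, xkpx, ncso.
29-vertex 14-regular graph: Paley(29): SR with (k,λ,μ)=(14,6,7).
spec(A) ≈ [14.0, 2.19258, -3.19258] (distinct, 5 d.p.).
λ_max=14, λ_min=-sqrt(29)/2 - 1/2; ϑ = −29·λ_min/(λ_max−λ_min) = sqrt(29).
ϑ(G) ≈ 5.38516.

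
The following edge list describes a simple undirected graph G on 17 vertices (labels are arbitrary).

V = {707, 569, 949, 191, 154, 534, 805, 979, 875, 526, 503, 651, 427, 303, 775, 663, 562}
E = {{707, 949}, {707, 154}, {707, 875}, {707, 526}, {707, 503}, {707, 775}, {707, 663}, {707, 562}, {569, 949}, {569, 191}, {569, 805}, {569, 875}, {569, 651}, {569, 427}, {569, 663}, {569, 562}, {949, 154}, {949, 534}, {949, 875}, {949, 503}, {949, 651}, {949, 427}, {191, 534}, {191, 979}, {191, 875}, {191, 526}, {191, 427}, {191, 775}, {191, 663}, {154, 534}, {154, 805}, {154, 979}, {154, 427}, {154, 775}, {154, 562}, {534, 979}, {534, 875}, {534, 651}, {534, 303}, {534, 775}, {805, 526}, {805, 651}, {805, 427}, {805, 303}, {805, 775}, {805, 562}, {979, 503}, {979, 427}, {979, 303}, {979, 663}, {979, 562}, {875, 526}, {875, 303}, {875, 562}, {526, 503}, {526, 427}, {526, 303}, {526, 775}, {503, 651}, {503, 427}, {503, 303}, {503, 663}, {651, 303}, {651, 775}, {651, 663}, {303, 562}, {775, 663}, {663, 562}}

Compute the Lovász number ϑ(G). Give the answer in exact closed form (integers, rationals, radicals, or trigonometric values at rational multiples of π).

Vertex 775 has 8 neighbors: 707, 191, 154, 534, 805, 526, 651, 663.
Vertex 663 has 8 neighbors: 707, 569, 191, 979, 503, 651, 775, 562.
N(949) = {707, 569, 154, 534, 875, 503, 651, 427}, |N(949)| = 8.
Vertex 569 has 8 neighbors: 949, 191, 805, 875, 651, 427, 663, 562.
G on 17 vertices is 8-regular; SR(17,8,3,4) — a Paley graph.
spec(A) ≈ [8.0, 1.561553, -2.561553] (distinct, 6 d.p.).
ϑ = −N·λ_min/(λ_max−λ_min) = −17·(-sqrt(17)/2 - 1/2)/(8−(-sqrt(17)/2 - 1/2)) = sqrt(17).
ϑ(G) ≈ 4.123106.

sqrt(17)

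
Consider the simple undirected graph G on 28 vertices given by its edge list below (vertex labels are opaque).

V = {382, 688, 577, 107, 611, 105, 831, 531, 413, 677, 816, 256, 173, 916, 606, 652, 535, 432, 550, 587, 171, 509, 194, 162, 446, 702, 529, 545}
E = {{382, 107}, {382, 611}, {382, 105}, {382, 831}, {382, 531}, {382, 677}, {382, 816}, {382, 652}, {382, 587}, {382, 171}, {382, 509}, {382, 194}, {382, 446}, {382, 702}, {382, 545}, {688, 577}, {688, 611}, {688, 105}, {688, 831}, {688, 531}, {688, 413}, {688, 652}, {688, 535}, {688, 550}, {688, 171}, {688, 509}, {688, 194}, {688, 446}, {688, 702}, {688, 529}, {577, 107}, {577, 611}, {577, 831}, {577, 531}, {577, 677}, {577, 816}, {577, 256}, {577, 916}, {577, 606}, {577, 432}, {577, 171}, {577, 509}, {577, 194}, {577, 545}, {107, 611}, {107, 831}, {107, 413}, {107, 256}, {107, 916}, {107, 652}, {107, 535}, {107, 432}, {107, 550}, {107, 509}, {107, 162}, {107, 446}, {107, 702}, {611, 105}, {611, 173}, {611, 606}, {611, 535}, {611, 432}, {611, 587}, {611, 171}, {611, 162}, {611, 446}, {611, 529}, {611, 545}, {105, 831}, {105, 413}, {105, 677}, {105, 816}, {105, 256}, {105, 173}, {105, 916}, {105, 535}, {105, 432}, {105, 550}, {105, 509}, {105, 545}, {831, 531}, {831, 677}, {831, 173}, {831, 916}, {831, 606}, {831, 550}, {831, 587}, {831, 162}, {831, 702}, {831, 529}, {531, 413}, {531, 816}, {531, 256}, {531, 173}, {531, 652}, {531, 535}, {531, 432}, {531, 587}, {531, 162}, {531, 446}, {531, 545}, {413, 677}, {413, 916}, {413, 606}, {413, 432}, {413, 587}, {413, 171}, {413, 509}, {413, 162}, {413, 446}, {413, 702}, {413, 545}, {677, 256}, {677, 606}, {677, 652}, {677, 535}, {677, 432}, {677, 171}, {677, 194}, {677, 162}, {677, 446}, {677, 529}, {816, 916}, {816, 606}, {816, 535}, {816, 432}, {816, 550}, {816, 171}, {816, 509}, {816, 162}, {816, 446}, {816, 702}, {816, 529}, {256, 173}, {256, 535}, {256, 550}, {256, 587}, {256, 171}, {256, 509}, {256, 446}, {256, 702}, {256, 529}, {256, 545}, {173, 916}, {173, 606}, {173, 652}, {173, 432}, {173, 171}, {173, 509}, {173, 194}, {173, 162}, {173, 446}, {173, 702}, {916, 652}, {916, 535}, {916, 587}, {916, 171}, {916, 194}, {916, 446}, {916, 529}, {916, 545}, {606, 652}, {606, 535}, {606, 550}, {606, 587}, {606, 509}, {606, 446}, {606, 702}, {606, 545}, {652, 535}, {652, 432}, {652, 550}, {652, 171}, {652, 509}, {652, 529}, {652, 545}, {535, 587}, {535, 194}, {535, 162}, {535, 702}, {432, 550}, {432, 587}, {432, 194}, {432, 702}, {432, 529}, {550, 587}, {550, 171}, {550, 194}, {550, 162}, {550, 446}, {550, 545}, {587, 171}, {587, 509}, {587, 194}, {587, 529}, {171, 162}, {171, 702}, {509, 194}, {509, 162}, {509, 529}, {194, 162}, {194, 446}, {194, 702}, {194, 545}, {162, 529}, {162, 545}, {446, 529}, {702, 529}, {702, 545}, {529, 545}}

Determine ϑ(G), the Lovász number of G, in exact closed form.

deg(677) = 15; N(677) = {382, 577, 105, 831, 413, 256, 606, 652, 535, 432, 171, 194, 162, 446, 529}.
N(107) = {382, 577, 611, 831, 413, 256, 916, 652, 535, 432, 550, 509, 162, 446, 702}, |N(107)| = 15.
deg(446) = 15; N(446) = {382, 688, 107, 611, 531, 413, 677, 816, 256, 173, 916, 606, 550, 194, 529}.
N(413) = {688, 107, 105, 531, 677, 916, 606, 432, 587, 171, 509, 162, 446, 702, 545}, |N(413)| = 15.
G on 28 vertices is 15-regular; this is K(8,2), the Kneser graph.
The 3 distinct eigenvalues: [15.0, 1.0, -5.0].
With N=28: ϑ(G) = 28·(-1*(-5))/(15−(-5)) = 7.
= 7.00000… (decimal).

7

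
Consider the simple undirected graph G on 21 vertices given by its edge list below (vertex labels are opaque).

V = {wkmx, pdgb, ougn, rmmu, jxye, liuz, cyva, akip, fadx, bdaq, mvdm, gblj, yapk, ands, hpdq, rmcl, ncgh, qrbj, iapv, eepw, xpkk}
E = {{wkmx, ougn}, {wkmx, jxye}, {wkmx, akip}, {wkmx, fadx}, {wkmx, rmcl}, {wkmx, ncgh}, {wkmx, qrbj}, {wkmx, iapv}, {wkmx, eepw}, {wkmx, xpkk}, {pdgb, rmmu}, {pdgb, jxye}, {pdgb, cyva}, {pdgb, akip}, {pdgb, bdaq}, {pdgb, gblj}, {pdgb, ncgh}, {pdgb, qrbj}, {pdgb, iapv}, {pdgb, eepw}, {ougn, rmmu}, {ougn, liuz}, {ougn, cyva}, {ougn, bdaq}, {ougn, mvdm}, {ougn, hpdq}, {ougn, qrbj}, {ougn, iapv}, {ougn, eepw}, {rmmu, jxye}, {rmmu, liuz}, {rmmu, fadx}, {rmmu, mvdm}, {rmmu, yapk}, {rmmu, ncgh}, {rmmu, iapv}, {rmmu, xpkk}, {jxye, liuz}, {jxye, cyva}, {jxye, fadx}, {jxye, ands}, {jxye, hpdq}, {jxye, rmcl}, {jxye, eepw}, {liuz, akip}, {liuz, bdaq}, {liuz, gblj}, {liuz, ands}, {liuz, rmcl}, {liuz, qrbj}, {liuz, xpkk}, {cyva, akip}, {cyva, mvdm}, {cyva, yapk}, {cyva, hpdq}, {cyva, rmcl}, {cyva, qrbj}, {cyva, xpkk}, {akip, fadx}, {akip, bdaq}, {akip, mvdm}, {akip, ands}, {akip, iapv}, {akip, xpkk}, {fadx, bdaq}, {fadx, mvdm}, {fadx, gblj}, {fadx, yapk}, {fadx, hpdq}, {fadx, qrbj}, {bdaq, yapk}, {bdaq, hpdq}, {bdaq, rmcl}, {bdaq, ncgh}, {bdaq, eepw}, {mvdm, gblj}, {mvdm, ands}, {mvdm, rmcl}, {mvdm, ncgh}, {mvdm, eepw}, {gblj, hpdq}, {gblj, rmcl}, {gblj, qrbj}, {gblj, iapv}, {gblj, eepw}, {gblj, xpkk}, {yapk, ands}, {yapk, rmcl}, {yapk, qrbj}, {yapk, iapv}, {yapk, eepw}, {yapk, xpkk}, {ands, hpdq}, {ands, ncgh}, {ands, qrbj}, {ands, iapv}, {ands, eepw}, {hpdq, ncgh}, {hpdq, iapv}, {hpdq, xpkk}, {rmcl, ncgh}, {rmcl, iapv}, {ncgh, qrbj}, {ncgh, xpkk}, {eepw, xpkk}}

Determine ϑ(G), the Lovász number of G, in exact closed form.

Vertex pdgb has 10 neighbors: rmmu, jxye, cyva, akip, bdaq, gblj, ncgh, qrbj, iapv, eepw.
Vertex akip has 10 neighbors: wkmx, pdgb, liuz, cyva, fadx, bdaq, mvdm, ands, iapv, xpkk.
Vertex eepw has 10 neighbors: wkmx, pdgb, ougn, jxye, bdaq, mvdm, gblj, yapk, ands, xpkk.
N(ncgh) = {wkmx, pdgb, rmmu, bdaq, mvdm, ands, hpdq, rmcl, qrbj, xpkk}, |N(ncgh)| = 10.
21-vertex 10-regular graph: Kneser K(7,2) on C(7,2)=21 vertices.
Distinct eigenvalues (to 4 d.p.): [10.0, 1.0, -4.0].
Lovász: ϑ = −21(-4)/(10+-1*(-4)) = 6.
Numerically 6.000000000.

6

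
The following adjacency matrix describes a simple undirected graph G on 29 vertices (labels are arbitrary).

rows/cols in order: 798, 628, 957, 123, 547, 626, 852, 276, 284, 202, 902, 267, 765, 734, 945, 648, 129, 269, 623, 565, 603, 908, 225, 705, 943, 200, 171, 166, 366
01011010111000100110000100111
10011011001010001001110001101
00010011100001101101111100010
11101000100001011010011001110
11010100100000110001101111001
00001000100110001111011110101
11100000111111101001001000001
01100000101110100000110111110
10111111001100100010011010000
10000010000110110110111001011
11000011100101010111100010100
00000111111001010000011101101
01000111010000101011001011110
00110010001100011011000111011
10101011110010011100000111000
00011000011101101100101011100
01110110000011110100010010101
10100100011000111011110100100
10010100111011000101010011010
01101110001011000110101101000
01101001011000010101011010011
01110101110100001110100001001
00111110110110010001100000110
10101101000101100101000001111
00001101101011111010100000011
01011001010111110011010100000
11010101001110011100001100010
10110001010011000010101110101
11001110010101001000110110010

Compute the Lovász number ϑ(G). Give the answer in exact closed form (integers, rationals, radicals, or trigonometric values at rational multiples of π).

Vertex 798 has 14 neighbors: 628, 123, 547, 852, 284, 202, 902, 945, 269, 623, 705, 171, 166, 366.
deg(957) = 14; N(957) = {123, 852, 276, 284, 734, 945, 129, 269, 565, 603, 908, 225, 705, 166}.
deg(284) = 14; N(284) = {798, 957, 123, 547, 626, 852, 276, 902, 267, 945, 623, 908, 225, 943}.
Vertex 166 has 14 neighbors: 798, 957, 123, 276, 202, 765, 734, 623, 603, 225, 705, 943, 171, 366.
Regular of degree 14 on 29 vertices: Paley(29): SR with (k,λ,μ)=(14,6,7).
A has 3 distinct eigenvalues ≈ [14.0, 2.192582, -3.192582].
λ_max=14, λ_min=-sqrt(29)/2 - 1/2; ϑ = −29·λ_min/(λ_max−λ_min) = sqrt(29).
= 5.385164807… (decimal).

sqrt(29)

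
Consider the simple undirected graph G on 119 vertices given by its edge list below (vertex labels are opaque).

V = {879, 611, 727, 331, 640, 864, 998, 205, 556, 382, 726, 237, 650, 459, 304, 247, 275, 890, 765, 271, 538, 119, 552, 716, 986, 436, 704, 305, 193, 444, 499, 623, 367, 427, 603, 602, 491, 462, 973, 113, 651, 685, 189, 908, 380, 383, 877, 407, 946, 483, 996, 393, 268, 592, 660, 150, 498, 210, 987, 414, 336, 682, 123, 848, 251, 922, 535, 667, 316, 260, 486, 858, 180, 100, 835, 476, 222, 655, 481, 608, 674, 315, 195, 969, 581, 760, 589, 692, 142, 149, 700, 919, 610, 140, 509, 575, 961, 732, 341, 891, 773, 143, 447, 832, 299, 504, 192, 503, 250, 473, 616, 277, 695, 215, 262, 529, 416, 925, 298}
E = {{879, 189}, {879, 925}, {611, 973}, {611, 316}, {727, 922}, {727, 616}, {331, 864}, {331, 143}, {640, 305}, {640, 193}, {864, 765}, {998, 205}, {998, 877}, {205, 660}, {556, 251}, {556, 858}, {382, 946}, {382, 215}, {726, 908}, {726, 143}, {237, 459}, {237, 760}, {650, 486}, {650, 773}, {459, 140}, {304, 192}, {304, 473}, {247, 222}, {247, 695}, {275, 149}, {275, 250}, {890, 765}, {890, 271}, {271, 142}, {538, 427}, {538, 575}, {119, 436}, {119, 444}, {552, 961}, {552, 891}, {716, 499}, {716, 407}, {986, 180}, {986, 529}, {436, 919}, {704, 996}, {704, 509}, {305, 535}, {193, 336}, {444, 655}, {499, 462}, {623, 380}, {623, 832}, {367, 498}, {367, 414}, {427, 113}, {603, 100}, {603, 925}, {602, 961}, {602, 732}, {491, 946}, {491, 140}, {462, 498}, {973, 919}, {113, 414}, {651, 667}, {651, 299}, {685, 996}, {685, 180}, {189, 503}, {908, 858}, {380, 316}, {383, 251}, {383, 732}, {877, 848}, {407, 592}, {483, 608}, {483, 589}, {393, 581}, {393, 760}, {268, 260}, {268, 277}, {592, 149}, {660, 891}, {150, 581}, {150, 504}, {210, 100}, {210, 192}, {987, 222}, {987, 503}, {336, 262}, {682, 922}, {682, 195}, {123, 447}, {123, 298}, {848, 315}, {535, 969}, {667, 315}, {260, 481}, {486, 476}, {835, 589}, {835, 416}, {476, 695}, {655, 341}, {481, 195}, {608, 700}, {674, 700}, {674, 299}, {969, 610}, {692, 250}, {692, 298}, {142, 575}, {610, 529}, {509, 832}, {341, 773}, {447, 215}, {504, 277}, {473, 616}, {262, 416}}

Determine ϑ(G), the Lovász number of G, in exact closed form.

119*cos(pi/119)/(cos(pi/119) + 1)

N(305) = {640, 535}, |N(305)| = 2.
deg(925) = 2; N(925) = {879, 603}.
N(835) = {589, 416}, |N(835)| = 2.
N(611) = {973, 316}, |N(611)| = 2.
119-vertex 2-regular graph: connected 2-regular on 119 ⇒ C_{119}.
The 60 distinct eigenvalues: [2.0, 1.997213, 1.988859, 1.974962, 1.95556, 1.930708, 1.900475, 1.864944, 1.824216, 1.778403, 1.727634, 1.672049, 1.611804, 1.547067, 1.478018, 1.404849, 1.327765, 1.24698, 1.162719, 1.075218, 0.984719, 0.891477, 0.795749, 0.697804, 0.597914, 0.496357, 0.393417, 0.28938, 0.184537, 0.079179, -0.026399, -0.131904, -0.237041, -0.341517, -0.445042, -0.547326, -0.648085, -0.747037, -0.843907, -0.938425, -1.030328, -1.119358, -1.205269, -1.287821, -1.366783, -1.441936, -1.51307, -1.579986, -1.642499, -1.700434, -1.75363, -1.801938, -1.845223, -1.883366, -1.916259, -1.943812, -1.965946, -1.982601, -1.993731, -1.999303].
Lovász: ϑ = −119(-2*cos(pi/119))/(2+-(-1)*2*cos(pi/119)) = 119*cos(pi/119)/(cos(pi/119) + 1).
= 59.48963156… (decimal).
Lovász sandwich 59 ≤ 119*cos(pi/119)/(cos(pi/119) + 1) ≤ 60: both strict.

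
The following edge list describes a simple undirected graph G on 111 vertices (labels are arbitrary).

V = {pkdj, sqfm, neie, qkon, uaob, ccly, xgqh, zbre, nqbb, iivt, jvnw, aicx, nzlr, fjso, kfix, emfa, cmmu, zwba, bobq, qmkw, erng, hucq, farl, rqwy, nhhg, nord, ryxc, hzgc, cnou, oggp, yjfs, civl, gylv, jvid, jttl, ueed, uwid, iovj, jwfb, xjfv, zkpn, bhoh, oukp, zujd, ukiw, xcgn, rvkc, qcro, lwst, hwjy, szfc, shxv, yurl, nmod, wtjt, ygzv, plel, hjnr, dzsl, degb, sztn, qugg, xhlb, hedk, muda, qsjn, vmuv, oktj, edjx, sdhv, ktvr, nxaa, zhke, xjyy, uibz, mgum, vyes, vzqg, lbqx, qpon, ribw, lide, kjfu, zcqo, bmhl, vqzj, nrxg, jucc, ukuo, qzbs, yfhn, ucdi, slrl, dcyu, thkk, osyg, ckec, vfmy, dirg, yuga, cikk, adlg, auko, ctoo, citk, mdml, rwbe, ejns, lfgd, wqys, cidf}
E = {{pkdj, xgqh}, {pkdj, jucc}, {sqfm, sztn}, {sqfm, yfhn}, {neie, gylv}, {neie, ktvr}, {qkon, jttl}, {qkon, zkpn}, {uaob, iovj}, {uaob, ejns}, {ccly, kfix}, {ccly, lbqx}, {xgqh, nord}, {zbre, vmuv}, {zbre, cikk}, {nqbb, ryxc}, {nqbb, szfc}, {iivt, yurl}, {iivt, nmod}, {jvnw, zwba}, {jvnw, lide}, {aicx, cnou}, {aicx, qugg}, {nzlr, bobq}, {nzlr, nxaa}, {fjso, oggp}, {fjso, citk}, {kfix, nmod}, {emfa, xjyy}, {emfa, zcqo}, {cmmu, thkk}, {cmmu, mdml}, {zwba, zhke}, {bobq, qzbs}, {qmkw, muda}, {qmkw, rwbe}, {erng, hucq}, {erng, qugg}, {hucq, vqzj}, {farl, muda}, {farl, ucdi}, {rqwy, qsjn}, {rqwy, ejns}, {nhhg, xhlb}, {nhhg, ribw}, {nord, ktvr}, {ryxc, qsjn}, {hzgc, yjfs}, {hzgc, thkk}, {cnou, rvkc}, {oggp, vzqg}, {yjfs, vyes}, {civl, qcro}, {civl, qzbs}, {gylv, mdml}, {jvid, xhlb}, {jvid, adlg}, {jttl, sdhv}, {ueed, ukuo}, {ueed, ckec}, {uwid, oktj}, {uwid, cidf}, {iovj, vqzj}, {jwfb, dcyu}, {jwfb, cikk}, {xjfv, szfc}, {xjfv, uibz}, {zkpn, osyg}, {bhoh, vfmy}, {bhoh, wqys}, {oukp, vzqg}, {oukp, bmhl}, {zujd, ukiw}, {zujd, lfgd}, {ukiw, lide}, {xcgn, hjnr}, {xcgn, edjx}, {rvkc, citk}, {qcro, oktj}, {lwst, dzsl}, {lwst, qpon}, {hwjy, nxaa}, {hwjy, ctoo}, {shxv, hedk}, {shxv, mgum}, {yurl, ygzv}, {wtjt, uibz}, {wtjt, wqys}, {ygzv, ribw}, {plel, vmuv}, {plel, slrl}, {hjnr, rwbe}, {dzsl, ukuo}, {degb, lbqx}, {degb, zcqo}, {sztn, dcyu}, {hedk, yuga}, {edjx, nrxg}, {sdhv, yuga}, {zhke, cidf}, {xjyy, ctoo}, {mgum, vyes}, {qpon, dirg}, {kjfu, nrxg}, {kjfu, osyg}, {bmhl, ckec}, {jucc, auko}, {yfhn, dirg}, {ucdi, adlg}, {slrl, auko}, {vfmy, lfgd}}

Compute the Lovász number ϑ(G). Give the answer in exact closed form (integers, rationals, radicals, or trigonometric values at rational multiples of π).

111*cos(pi/111)/(cos(pi/111) + 1)

N(vyes) = {yjfs, mgum}, |N(vyes)| = 2.
N(hwjy) = {nxaa, ctoo}, |N(hwjy)| = 2.
deg(degb) = 2; N(degb) = {lbqx, zcqo}.
deg(uibz) = 2; N(uibz) = {xjfv, wtjt}.
2-regular, N=111; connected 2-regular on 111 ⇒ C_{111}.
spec(A) ≈ [2.0, 1.997, 1.987, 1.971, 1.949, 1.92, 1.886, 1.845, 1.798, 1.746, 1.688, 1.625, 1.556, 1.482, 1.404, 1.321, 1.234, 1.143, 1.049, 0.951, 0.85, 0.746, 0.64, 0.531, 0.421, 0.31, 0.198, 0.085, -0.028, -0.141, -0.254, -0.366, -0.477, -0.586, -0.693, -0.798, -0.9, -1.0, -1.096, -1.189, -1.278, -1.363, -1.444, -1.52, -1.591, -1.657, -1.718, -1.773, -1.822, -1.866, -1.904, -1.935, -1.961, -1.98, -1.993, -1.999] (distinct, 3 d.p.).
With N=111: ϑ(G) = 111·(-(-1)*2*cos(pi/111))/(2−(-2*cos(pi/111))) = 111*cos(pi/111)/(cos(pi/111) + 1).
ϑ(G) ≈ 55.48888.
α=55, χ(Ḡ)=56; ϑ=111*cos(pi/111)/(cos(pi/111) + 1) lies between (both strict).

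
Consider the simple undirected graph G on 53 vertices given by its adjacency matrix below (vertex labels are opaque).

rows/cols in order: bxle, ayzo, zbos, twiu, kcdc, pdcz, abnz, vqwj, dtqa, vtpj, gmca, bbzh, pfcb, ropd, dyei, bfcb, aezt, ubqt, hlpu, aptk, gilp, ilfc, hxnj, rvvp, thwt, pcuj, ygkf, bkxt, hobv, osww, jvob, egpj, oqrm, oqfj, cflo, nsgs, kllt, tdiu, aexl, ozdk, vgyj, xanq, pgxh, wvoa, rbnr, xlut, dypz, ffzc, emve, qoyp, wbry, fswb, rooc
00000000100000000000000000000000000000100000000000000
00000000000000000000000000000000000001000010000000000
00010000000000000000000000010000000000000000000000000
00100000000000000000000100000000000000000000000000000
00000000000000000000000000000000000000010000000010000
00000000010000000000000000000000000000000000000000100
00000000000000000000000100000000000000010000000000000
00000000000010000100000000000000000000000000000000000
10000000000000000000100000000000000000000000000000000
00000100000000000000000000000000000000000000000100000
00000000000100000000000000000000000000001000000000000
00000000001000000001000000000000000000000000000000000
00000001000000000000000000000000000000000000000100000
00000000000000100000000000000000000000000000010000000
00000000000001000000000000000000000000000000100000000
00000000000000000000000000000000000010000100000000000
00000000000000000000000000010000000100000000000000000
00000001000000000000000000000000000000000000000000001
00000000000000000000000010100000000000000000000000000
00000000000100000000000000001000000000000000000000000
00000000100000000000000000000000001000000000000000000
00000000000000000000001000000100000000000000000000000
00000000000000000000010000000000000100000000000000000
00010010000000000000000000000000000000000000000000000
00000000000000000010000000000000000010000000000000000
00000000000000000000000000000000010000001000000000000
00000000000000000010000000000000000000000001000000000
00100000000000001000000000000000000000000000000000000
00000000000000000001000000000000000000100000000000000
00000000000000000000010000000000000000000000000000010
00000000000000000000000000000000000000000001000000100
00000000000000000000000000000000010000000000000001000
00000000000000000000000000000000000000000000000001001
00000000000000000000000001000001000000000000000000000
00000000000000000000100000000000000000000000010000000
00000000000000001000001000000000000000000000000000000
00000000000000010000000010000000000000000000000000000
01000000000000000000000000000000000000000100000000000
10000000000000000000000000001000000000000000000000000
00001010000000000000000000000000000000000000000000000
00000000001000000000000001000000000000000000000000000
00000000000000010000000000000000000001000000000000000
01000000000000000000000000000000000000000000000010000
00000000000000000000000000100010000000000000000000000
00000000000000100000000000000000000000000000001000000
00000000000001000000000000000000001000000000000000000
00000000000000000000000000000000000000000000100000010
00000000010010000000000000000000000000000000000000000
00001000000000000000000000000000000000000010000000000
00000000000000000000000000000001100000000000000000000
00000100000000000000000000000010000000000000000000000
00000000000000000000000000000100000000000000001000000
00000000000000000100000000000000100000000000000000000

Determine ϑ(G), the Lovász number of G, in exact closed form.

Vertex jvob has 2 neighbors: wvoa, wbry.
Vertex emve has 2 neighbors: kcdc, pgxh.
Vertex tdiu has 2 neighbors: ayzo, xanq.
Vertex thwt has 2 neighbors: hlpu, kllt.
2-regular, N=53; this is C_{53}, the 53-cycle.
Distinct eigenvalues (to 4 d.p.): [2.0, 1.986, 1.944, 1.8748, 1.7793, 1.6588, 1.515, 1.35, 1.166, 0.9656, 0.7517, 0.5272, 0.2953, 0.0593, -0.1776, -0.412, -0.6405, -0.8601, -1.0676, -1.2602, -1.435, -1.5897, -1.7221, -1.8303, -1.9128, -1.9685, -1.9965].
ϑ = −N·λ_min/(λ_max−λ_min) = −53·(-2*cos(pi/53))/(2−(-2*cos(pi/53))) = 53*cos(pi/53)/(cos(pi/53) + 1).
= 26.476709… (decimal).
26 ≤ 53*cos(pi/53)/(cos(pi/53) + 1) ≤ 27: both strict.

53*cos(pi/53)/(cos(pi/53) + 1)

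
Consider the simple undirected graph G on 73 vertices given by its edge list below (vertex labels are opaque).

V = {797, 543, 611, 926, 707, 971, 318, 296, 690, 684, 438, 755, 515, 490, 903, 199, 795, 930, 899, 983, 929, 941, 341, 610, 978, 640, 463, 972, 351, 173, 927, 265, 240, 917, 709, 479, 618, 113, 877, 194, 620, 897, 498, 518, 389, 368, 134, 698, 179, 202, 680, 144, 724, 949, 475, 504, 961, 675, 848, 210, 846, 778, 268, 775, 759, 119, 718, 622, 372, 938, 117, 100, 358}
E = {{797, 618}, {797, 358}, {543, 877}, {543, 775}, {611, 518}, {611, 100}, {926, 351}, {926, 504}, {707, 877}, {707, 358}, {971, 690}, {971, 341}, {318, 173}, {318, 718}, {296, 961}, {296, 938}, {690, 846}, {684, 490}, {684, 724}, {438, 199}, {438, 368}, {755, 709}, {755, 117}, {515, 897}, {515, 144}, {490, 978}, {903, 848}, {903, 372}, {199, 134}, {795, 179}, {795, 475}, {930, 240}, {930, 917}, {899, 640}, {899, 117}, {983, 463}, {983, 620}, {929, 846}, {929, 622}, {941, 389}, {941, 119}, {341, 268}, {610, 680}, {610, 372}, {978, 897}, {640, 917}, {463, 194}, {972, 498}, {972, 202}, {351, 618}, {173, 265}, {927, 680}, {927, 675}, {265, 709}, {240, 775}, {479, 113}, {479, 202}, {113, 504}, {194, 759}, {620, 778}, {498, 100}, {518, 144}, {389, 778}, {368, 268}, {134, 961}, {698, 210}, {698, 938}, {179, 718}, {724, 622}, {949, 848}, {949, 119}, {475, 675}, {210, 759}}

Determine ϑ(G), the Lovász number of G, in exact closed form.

N(479) = {113, 202}, |N(479)| = 2.
deg(194) = 2; N(194) = {463, 759}.
Vertex 684 has 2 neighbors: 490, 724.
N(518) = {611, 144}, |N(518)| = 2.
deg(v) = 2 for all v (|V|=73); a single 73-cycle (edge-transitive).
The 37 distinct eigenvalues: [2.0, 1.9926, 1.9704, 1.9337, 1.8826, 1.8176, 1.7392, 1.6478, 1.5443, 1.4293, 1.3038, 1.1686, 1.0247, 0.8733, 0.7154, 0.5522, 0.3849, 0.2148, 0.043, -0.129, -0.3001, -0.469, -0.6344, -0.7951, -0.9499, -1.0977, -1.2373, -1.3678, -1.4882, -1.5976, -1.6951, -1.7801, -1.8518, -1.9099, -1.9539, -1.9834, -1.9981].
Lovász (edge-transitive): ϑ = −73·(-2*cos(pi/73))/((2)−(-2*cos(pi/73))) = 73*cos(pi/73)/(cos(pi/73) + 1).
Numerically 36.4830948.
Lovász sandwich 36 ≤ 73*cos(pi/73)/(cos(pi/73) + 1) ≤ 37: both strict.

73*cos(pi/73)/(cos(pi/73) + 1)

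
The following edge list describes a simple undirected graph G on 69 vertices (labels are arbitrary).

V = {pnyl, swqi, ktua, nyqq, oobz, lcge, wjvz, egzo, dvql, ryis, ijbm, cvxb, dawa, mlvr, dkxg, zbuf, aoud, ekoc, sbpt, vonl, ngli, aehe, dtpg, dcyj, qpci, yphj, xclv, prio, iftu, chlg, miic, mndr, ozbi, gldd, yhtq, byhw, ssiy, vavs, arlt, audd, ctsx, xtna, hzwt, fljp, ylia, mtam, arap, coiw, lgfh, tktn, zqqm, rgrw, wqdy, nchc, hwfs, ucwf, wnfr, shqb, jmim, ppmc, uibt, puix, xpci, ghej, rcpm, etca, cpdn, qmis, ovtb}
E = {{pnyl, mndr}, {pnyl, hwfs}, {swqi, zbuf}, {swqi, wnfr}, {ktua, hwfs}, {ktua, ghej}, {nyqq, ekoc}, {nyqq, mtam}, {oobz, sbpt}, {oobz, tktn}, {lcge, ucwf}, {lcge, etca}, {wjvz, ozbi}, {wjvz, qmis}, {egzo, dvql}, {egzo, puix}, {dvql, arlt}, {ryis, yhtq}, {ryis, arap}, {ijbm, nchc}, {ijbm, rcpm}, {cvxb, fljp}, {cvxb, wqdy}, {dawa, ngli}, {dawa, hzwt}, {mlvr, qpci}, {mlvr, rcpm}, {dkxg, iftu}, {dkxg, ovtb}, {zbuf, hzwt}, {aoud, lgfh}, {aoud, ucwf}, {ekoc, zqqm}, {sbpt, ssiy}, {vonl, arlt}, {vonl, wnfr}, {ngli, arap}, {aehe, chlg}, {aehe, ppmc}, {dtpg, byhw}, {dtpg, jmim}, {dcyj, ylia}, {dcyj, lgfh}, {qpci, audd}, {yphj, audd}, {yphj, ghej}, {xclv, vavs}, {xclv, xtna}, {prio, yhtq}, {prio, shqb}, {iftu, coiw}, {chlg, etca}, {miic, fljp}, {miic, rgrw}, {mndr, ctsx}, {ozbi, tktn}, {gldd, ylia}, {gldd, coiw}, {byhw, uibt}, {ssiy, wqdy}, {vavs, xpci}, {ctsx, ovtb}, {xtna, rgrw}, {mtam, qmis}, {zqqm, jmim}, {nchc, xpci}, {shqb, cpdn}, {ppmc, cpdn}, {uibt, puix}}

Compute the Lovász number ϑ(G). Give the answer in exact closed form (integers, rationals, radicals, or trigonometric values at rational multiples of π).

deg(ctsx) = 2; N(ctsx) = {mndr, ovtb}.
deg(rcpm) = 2; N(rcpm) = {ijbm, mlvr}.
deg(wqdy) = 2; N(wqdy) = {cvxb, ssiy}.
Vertex vavs has 2 neighbors: xclv, xpci.
69-vertex 2-regular graph: the odd cycle C_{69}.
The 35 distinct eigenvalues: [2.0, 1.992, 1.967, 1.926, 1.869, 1.796, 1.709, 1.607, 1.492, 1.365, 1.227, 1.078, 0.92, 0.755, 0.583, 0.407, 0.227, 0.046, -0.136, -0.317, -0.496, -0.67, -0.838, -1.0, -1.153, -1.297, -1.43, -1.551, -1.66, -1.754, -1.834, -1.899, -1.948, -1.981, -1.998].
Lovász (edge-transitive): ϑ = −69·(-2*cos(pi/69))/((2)−(-2*cos(pi/69))) = 69*cos(pi/69)/(cos(pi/69) + 1).
Numerically 34.482114103.
Sandwich: α(G)=34 ≤ ϑ(G)=69*cos(pi/69)/(cos(pi/69) + 1) ≤ χ(Ḡ)=35 (both strict).

69*cos(pi/69)/(cos(pi/69) + 1)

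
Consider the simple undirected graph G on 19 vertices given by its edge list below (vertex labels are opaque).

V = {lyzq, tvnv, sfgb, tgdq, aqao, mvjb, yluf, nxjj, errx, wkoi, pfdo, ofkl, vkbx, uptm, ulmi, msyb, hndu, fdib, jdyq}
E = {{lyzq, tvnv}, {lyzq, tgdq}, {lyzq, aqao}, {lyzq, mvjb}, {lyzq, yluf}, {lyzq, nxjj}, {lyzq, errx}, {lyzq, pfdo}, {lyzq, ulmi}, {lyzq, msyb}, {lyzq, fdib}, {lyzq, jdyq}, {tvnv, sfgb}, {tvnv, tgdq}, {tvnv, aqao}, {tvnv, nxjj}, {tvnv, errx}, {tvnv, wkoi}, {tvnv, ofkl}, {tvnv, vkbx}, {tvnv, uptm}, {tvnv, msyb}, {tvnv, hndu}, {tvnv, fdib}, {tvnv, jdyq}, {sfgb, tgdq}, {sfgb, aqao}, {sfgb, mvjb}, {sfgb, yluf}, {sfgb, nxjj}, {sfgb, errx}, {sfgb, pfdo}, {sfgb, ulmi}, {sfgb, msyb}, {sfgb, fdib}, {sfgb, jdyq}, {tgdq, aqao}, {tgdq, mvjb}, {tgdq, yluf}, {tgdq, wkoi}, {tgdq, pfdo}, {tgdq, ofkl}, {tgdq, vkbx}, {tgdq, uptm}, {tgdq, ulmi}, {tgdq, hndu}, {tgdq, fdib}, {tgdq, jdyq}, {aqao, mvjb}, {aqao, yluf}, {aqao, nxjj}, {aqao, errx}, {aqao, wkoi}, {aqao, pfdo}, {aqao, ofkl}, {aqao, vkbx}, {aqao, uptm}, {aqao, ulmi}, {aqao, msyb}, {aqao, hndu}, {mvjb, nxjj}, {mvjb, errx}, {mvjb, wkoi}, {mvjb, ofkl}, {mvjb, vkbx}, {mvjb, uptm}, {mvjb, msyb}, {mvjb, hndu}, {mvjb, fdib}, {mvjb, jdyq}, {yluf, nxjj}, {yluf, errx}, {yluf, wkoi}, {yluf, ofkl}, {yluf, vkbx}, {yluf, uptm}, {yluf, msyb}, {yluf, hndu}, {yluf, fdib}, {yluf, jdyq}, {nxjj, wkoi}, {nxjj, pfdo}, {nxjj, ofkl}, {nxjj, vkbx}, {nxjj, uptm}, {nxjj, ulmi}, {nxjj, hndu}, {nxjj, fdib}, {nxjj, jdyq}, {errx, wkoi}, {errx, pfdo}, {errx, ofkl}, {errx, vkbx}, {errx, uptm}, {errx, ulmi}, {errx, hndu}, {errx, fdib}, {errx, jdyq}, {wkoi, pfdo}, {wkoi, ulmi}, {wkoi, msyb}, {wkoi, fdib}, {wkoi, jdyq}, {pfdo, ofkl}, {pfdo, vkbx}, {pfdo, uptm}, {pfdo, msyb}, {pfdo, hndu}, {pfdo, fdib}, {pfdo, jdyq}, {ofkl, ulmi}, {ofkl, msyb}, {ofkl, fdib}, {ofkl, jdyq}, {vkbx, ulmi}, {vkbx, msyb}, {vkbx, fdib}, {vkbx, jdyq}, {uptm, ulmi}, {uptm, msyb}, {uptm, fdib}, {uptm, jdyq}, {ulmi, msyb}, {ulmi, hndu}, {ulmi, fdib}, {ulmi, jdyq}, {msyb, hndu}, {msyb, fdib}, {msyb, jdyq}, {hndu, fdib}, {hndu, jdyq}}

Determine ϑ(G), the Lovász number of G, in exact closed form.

7

deg(nxjj) = 15; N(nxjj) = {lyzq, tvnv, sfgb, aqao, mvjb, yluf, wkoi, pfdo, ofkl, vkbx, uptm, ulmi, hndu, fdib, jdyq}.
N(tgdq) = {lyzq, tvnv, sfgb, aqao, mvjb, yluf, wkoi, pfdo, ofkl, vkbx, uptm, ulmi, hndu, fdib, jdyq}, |N(tgdq)| = 15.
N(errx) = {lyzq, tvnv, sfgb, aqao, mvjb, yluf, wkoi, pfdo, ofkl, vkbx, uptm, ulmi, hndu, fdib, jdyq}, |N(errx)| = 15.
deg(yluf) = 14; N(yluf) = {lyzq, sfgb, tgdq, aqao, nxjj, errx, wkoi, ofkl, vkbx, uptm, msyb, hndu, fdib, jdyq}.
K_{7,5,4,3} (perfect); ϑ(G) = α(G) = max{7,5,4,3} = 7.
≈ 7.000000 (to 6 d.p.).
Sandwich: α(G)=7 ≤ ϑ(G)=7 ≤ χ(Ḡ)=7 (collapsed).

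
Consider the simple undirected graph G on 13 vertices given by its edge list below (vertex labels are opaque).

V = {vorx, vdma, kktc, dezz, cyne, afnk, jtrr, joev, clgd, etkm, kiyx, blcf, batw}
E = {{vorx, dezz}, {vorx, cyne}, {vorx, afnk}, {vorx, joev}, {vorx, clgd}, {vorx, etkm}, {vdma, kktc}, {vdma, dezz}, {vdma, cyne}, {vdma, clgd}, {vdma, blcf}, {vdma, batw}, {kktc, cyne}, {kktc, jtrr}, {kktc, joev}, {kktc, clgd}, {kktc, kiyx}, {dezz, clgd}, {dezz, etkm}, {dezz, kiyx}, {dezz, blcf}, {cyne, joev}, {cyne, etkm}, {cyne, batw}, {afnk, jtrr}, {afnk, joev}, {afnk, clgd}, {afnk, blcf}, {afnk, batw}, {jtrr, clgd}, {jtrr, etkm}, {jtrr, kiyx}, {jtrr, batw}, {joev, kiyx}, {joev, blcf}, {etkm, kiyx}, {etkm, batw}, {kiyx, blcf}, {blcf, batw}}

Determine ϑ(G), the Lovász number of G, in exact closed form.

sqrt(13)

Vertex dezz has 6 neighbors: vorx, vdma, clgd, etkm, kiyx, blcf.
deg(batw) = 6; N(batw) = {vdma, cyne, afnk, jtrr, etkm, blcf}.
N(vdma) = {kktc, dezz, cyne, clgd, blcf, batw}, |N(vdma)| = 6.
deg(kiyx) = 6; N(kiyx) = {kktc, dezz, jtrr, joev, etkm, blcf}.
Regular of degree 6 on 13 vertices: SR(13,6,2,3) — a Paley graph.
A has 3 distinct eigenvalues ≈ [6.0, 1.30278, -2.30278].
ϑ = −N·λ_min/(λ_max−λ_min) = −13·(-sqrt(13)/2 - 1/2)/(6−(-sqrt(13)/2 - 1/2)) = sqrt(13).
≈ 3.60555 (to 5 d.p.).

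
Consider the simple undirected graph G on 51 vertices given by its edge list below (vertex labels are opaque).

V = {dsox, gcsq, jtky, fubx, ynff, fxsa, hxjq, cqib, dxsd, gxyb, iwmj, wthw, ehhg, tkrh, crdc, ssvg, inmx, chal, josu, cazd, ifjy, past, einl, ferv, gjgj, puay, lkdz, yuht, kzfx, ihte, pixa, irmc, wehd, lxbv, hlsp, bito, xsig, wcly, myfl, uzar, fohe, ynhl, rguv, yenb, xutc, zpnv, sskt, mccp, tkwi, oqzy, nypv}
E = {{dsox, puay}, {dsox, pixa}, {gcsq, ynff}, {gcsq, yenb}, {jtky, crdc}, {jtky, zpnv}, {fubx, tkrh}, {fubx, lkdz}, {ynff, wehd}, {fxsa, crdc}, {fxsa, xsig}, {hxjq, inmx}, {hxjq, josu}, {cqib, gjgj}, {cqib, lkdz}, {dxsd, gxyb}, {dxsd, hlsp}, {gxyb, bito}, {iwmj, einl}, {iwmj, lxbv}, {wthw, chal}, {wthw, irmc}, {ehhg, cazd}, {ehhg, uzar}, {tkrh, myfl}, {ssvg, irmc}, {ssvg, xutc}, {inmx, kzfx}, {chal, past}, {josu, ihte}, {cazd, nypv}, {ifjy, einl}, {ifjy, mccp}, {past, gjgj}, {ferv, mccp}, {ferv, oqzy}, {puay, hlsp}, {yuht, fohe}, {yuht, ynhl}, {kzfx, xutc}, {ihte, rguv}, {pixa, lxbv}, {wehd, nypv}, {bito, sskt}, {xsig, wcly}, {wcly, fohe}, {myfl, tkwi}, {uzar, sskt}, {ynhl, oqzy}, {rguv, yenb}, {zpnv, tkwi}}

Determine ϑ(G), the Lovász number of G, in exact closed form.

deg(chal) = 2; N(chal) = {wthw, past}.
deg(kzfx) = 2; N(kzfx) = {inmx, xutc}.
deg(josu) = 2; N(josu) = {hxjq, ihte}.
N(sskt) = {bito, uzar}, |N(sskt)| = 2.
Every vertex has degree 2 (N=51); connected 2-regular on 51 ⇒ C_{51}.
The 26 distinct eigenvalues: [2.0, 1.9848, 1.9396, 1.8649, 1.762, 1.6324, 1.478, 1.3012, 1.1047, 0.8915, 0.6647, 0.4279, 0.1845, -0.0616, -0.3068, -0.5473, -0.7796, -1.0, -1.2053, -1.3923, -1.5582, -1.7004, -1.8169, -1.9059, -1.9659, -1.9962].
Lovász (edge-transitive): ϑ = −51·(-2*cos(pi/51))/((2)−(-2*cos(pi/51))) = 51*cos(pi/51)/(cos(pi/51) + 1).
= 25.475794… (decimal).
α=25, χ(Ḡ)=26; ϑ=51*cos(pi/51)/(cos(pi/51) + 1) lies between (both strict).

51*cos(pi/51)/(cos(pi/51) + 1)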